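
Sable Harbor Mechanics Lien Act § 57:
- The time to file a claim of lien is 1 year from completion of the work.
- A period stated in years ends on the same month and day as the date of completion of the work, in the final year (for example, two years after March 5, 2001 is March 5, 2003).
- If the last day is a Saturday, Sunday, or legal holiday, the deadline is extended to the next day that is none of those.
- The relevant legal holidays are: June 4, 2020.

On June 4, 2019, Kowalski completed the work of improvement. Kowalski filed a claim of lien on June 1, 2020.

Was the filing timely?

Yes

1 year after June 4, 2019 is June 4, 2020.
June 4, 2020 is a listed holiday. The next qualifying day is June 5, 2020.
The deadline is June 5, 2020; the filing on June 1, 2020 is on or before that date.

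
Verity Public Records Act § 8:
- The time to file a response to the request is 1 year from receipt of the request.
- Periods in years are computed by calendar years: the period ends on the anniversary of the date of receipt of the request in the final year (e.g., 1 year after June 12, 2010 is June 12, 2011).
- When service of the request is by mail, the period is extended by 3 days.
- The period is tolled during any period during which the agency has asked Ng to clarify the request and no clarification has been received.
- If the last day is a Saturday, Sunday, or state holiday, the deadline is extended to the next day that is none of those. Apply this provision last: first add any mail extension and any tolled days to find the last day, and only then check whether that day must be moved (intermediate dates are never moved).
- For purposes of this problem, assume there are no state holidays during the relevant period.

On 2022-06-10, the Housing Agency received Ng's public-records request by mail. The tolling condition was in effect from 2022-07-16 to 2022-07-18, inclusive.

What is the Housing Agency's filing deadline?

June 16, 2023

1 year after 2022-06-10 is June 10, 2023.
Service was by mail, adding 3 days: June 10, 2023 + 3 days = June 13, 2023.
From July 16, 2022 through July 18, 2022 inclusive is 3 days; tolling adds 3 days: June 13, 2023 + 3 days = June 16, 2023.
June 16, 2023 is a Friday and not a state holiday, so no extension applies.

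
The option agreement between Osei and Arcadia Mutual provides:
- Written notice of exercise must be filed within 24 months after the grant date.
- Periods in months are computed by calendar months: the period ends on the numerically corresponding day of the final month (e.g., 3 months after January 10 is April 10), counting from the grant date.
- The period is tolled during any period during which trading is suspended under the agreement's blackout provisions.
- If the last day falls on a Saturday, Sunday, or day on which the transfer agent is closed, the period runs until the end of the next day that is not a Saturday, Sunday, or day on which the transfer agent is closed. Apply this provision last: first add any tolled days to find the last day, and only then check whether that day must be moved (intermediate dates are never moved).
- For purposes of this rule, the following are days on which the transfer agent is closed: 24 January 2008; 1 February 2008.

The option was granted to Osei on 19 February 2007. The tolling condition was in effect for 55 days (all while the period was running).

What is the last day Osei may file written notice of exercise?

24 months after 19 February 2007 is February 19, 2009.
Tolling adds 55 days: February 19, 2009 + 55 days = April 15, 2009.
April 15, 2009 is a Wednesday and not a day on which the transfer agent is closed, so no extension applies.

April 15, 2009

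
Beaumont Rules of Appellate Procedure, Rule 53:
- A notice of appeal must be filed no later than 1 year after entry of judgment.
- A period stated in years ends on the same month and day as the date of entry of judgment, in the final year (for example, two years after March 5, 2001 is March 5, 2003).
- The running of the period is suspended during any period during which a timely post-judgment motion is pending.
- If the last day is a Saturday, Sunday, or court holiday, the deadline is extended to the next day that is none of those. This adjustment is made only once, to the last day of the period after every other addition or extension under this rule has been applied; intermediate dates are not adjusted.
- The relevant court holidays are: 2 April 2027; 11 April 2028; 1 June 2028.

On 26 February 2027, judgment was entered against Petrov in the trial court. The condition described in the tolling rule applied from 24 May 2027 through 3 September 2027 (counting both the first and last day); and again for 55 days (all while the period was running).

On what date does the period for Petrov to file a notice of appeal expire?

1 year after 26 February 2027 is February 26, 2028.
From May 24, 2027 through September 3, 2027 inclusive is 103 days; tolling adds 103 days: February 26, 2028 + 103 days = June 8, 2028.
Tolling adds 55 days: June 8, 2028 + 55 days = August 2, 2028.
August 2, 2028 is a Wednesday and not a court holiday, so no extension applies.

August 2, 2028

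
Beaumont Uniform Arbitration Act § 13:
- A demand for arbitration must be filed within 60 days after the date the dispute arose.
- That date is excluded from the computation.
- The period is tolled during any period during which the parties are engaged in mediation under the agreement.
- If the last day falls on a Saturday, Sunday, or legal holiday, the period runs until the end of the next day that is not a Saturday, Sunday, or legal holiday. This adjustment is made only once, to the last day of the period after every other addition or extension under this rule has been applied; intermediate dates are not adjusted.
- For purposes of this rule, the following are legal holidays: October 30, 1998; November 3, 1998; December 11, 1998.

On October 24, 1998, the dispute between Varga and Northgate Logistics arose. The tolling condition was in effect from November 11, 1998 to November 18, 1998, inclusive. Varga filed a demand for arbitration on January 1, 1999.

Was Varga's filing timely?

No

60 days after October 24, 1998 is December 23, 1998.
From November 11, 1998 through November 18, 1998 inclusive is 8 days; tolling adds 8 days: December 23, 1998 + 8 days = December 31, 1998.
December 31, 1998 is a Thursday and not a legal holiday, so no extension applies.
The deadline is December 31, 1998; the filing on January 1, 1999 is after that date.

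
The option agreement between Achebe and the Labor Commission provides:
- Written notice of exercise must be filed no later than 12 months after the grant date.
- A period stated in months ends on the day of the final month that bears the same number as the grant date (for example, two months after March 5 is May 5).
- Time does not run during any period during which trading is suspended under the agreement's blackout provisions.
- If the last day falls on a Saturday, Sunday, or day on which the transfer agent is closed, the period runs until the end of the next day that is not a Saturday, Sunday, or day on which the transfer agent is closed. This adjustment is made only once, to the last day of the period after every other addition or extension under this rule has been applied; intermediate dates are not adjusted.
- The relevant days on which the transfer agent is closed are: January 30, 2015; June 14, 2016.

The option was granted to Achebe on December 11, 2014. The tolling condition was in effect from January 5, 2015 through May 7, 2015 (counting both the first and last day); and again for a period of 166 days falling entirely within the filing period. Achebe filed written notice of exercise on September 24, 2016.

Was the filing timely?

12 months after December 11, 2014 is December 11, 2015.
From January 5, 2015 through May 7, 2015 inclusive is 123 days; tolling adds 123 days: December 11, 2015 + 123 days = April 12, 2016.
Tolling adds 166 days: April 12, 2016 + 166 days = September 25, 2016.
September 25, 2016 is Sunday. The next qualifying day is September 26, 2016.
The deadline is September 26, 2016; the filing on September 24, 2016 is on or before that date.

Yes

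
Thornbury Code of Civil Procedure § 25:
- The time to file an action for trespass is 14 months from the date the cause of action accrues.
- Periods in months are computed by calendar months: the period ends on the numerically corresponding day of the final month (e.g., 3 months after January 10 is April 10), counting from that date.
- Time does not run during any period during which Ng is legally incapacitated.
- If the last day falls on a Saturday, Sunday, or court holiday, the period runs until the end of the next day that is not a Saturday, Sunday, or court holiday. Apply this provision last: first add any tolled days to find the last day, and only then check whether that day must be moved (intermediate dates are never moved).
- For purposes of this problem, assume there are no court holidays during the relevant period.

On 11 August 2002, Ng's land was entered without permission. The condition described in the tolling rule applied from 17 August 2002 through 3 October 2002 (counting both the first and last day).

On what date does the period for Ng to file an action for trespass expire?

November 28, 2003

14 months after 11 August 2002 is October 11, 2003.
From August 17, 2002 through October 3, 2002 inclusive is 48 days; tolling adds 48 days: October 11, 2003 + 48 days = November 28, 2003.
November 28, 2003 is a Friday and not a court holiday, so no extension applies.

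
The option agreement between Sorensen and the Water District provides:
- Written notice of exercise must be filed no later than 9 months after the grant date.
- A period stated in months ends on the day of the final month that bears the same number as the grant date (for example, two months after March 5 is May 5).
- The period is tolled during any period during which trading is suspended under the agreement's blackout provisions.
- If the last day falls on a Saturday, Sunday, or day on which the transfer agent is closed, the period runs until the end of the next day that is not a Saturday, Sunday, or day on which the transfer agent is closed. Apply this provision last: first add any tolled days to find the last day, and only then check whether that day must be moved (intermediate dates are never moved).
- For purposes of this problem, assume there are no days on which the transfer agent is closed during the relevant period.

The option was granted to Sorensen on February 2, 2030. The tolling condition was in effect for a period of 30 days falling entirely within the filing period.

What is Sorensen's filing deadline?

December 2, 2030

9 months after February 2, 2030 is November 2, 2030.
Tolling adds 30 days: November 2, 2030 + 30 days = December 2, 2030.
December 2, 2030 is a Monday and not a day on which the transfer agent is closed, so no extension applies.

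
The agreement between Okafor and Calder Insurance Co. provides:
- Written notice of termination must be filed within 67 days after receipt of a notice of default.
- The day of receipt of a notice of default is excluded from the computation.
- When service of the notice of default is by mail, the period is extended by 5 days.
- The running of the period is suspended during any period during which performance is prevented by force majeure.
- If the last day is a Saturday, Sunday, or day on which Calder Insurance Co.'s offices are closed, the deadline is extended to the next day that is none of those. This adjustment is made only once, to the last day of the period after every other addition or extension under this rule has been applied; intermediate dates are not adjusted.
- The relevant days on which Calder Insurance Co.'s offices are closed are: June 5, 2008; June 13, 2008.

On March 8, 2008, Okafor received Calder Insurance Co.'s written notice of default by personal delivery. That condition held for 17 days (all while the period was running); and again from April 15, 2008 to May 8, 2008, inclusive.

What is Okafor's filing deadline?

June 24, 2008

67 days after March 8, 2008 is May 14, 2008.
Service was not by mail, so no mail extension applies.
Tolling adds 17 days: May 14, 2008 + 17 days = May 31, 2008.
From April 15, 2008 through May 8, 2008 inclusive is 24 days; tolling adds 24 days: May 31, 2008 + 24 days = June 24, 2008.
June 24, 2008 is a Tuesday and not a day on which Calder Insurance Co.'s offices are closed, so no extension applies.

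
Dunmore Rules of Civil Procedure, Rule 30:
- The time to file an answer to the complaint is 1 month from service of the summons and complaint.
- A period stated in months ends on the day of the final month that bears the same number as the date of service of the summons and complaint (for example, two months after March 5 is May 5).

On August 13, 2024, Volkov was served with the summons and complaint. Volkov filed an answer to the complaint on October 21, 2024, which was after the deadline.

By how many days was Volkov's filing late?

38 days

1 month after August 13, 2024 is September 13, 2024.
The deadline is September 13, 2024; from September 13, 2024 to October 21, 2024 is 38 days.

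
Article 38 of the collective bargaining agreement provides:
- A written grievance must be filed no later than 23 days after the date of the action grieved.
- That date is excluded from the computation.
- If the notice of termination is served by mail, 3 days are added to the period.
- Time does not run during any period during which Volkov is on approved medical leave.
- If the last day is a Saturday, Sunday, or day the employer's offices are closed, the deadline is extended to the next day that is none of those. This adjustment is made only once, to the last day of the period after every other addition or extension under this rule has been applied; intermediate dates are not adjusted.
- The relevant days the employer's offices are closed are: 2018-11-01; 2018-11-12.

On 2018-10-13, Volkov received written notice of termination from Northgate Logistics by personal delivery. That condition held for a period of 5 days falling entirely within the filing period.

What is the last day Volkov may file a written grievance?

November 13, 2018

23 days after 2018-10-13 is November 5, 2018.
Service was not by mail, so no mail extension applies.
Tolling adds 5 days: November 5, 2018 + 5 days = November 10, 2018.
November 10, 2018 is Saturday; November 11, 2018 is Sunday; November 12, 2018 is a listed holiday. The next qualifying day is November 13, 2018.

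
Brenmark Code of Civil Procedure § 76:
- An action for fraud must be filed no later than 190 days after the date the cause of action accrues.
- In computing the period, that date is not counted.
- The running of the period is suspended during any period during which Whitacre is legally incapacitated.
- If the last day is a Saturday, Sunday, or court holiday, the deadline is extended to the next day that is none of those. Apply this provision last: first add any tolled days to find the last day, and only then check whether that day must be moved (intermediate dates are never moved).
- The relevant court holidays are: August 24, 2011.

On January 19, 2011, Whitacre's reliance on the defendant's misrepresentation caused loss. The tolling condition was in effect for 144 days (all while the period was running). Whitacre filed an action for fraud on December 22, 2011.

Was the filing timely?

No

190 days after January 19, 2011 is July 28, 2011.
Tolling adds 144 days: July 28, 2011 + 144 days = December 19, 2011.
December 19, 2011 is a Monday and not a court holiday, so no extension applies.
The deadline is December 19, 2011; the filing on December 22, 2011 is after that date.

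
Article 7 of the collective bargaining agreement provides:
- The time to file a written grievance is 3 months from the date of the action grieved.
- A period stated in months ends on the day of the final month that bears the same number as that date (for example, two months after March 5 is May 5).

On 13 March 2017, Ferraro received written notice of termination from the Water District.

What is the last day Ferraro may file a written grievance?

June 13, 2017

3 months after 13 March 2017 is June 13, 2017.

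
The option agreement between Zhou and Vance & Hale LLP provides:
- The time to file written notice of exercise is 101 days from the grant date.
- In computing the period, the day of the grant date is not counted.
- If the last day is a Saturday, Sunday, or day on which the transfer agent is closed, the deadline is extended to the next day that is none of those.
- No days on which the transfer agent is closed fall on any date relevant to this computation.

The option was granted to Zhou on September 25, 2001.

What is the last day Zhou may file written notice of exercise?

101 days after September 25, 2001 is January 4, 2002.
January 4, 2002 is a Friday and not a day on which the transfer agent is closed, so no extension applies.

January 4, 2002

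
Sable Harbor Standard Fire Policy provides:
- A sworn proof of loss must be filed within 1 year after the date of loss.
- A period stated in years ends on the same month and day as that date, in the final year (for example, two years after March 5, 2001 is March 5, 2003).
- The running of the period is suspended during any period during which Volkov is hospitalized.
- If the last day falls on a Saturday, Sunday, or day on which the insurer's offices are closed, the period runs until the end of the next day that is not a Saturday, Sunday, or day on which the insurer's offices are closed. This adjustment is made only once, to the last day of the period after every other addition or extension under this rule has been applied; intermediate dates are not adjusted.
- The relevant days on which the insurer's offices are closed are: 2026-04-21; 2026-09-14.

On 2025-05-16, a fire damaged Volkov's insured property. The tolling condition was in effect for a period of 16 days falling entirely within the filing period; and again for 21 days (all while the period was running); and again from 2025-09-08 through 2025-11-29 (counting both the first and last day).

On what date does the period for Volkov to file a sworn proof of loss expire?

1 year after 2025-05-16 is May 16, 2026.
Tolling adds 16 days: May 16, 2026 + 16 days = June 1, 2026.
Tolling adds 21 days: June 1, 2026 + 21 days = June 22, 2026.
From September 8, 2025 through November 29, 2025 inclusive is 83 days; tolling adds 83 days: June 22, 2026 + 83 days = September 13, 2026.
September 13, 2026 is Sunday; September 14, 2026 is a listed holiday. The next qualifying day is September 15, 2026.

September 15, 2026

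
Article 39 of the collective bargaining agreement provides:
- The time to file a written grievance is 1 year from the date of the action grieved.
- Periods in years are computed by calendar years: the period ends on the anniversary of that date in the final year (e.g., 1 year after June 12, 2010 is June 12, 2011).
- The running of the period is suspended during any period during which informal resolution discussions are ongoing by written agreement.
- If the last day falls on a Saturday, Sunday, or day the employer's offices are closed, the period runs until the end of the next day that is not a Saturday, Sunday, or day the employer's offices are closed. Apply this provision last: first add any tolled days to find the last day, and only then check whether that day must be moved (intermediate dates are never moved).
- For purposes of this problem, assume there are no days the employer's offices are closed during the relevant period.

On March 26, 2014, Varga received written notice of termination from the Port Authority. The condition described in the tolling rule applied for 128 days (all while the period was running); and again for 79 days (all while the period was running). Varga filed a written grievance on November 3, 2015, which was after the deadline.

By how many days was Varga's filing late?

1 year after March 26, 2014 is March 26, 2015.
Tolling adds 128 days: March 26, 2015 + 128 days = August 1, 2015.
Tolling adds 79 days: August 1, 2015 + 79 days = October 19, 2015.
October 19, 2015 is a Monday and not a day the employer's offices are closed, so no extension applies.
The deadline is October 19, 2015; from October 19, 2015 to November 3, 2015 is 15 days.

15 days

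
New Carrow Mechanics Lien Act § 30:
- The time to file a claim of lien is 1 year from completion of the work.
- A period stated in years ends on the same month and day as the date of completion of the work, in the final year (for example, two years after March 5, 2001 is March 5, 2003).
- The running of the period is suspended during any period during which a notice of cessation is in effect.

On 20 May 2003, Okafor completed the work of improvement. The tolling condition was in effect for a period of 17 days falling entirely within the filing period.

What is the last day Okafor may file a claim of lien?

June 6, 2004

1 year after 20 May 2003 is May 20, 2004.
Tolling adds 17 days: May 20, 2004 + 17 days = June 6, 2004.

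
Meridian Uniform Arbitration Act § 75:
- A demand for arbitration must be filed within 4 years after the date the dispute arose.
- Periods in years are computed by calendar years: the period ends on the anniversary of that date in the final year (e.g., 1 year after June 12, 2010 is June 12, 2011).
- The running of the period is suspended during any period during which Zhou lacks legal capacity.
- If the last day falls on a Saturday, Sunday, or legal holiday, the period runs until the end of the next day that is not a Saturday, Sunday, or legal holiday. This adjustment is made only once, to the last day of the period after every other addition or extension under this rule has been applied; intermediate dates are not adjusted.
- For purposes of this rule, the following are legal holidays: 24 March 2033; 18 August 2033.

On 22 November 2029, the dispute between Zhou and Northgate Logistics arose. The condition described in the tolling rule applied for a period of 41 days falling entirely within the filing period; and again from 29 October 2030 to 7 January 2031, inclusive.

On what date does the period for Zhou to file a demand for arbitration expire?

4 years after 22 November 2029 is November 22, 2033.
Tolling adds 41 days: November 22, 2033 + 41 days = January 2, 2034.
From October 29, 2030 through January 7, 2031 inclusive is 71 days; tolling adds 71 days: January 2, 2034 + 71 days = March 14, 2034.
March 14, 2034 is a Tuesday and not a legal holiday, so no extension applies.

March 14, 2034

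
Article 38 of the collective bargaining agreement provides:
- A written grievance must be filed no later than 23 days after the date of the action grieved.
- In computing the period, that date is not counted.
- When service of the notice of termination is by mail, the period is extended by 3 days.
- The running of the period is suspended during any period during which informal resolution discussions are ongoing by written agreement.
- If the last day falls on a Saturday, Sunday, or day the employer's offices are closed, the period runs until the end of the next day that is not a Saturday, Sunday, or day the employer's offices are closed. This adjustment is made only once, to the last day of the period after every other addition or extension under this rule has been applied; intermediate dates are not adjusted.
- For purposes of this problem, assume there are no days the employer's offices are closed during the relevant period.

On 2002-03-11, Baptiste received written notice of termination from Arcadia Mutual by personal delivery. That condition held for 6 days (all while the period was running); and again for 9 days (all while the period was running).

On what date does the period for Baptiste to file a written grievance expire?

April 18, 2002

23 days after 2002-03-11 is April 3, 2002.
Service was not by mail, so no mail extension applies.
Tolling adds 6 days: April 3, 2002 + 6 days = April 9, 2002.
Tolling adds 9 days: April 9, 2002 + 9 days = April 18, 2002.
April 18, 2002 is a Thursday and not a day the employer's offices are closed, so no extension applies.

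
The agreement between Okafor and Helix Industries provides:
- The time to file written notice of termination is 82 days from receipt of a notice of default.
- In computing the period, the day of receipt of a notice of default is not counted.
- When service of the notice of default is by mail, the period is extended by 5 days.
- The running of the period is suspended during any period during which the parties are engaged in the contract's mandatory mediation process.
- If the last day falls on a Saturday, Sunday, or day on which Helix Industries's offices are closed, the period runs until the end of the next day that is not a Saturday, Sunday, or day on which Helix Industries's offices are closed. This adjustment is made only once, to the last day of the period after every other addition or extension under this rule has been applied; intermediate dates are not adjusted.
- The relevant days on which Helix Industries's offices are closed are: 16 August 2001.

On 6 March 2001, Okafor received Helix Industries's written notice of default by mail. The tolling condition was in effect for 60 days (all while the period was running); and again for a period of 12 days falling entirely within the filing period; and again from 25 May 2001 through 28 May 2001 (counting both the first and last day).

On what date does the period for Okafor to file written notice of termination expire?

August 17, 2001

82 days after 6 March 2001 is May 27, 2001.
Service was by mail, adding 5 days: May 27, 2001 + 5 days = June 1, 2001.
Tolling adds 60 days: June 1, 2001 + 60 days = July 31, 2001.
Tolling adds 12 days: July 31, 2001 + 12 days = August 12, 2001.
From May 25, 2001 through May 28, 2001 inclusive is 4 days; tolling adds 4 days: August 12, 2001 + 4 days = August 16, 2001.
August 16, 2001 is a listed holiday. The next qualifying day is August 17, 2001.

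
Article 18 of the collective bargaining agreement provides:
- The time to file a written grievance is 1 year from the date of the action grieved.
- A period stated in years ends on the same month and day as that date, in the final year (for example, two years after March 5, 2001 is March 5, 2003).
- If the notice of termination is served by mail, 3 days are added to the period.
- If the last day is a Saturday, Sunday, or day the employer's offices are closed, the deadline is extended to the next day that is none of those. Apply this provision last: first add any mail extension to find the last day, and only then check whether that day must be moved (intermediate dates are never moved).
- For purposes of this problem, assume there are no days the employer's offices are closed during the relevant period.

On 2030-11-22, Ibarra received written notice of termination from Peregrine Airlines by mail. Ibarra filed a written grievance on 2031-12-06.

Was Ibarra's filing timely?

1 year after 2030-11-22 is November 22, 2031.
Service was by mail, adding 3 days: November 22, 2031 + 3 days = November 25, 2031.
November 25, 2031 is a Tuesday and not a day the employer's offices are closed, so no extension applies.
The deadline is November 25, 2031; the filing on December 6, 2031 is after that date.

No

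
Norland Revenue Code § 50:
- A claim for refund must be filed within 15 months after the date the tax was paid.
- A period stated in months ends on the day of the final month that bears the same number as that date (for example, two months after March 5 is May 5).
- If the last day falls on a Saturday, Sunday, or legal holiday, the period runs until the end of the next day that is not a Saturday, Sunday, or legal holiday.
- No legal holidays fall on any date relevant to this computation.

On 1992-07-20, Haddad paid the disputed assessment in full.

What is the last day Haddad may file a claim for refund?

October 20, 1993

15 months after 1992-07-20 is October 20, 1993.
October 20, 1993 is a Wednesday and not a legal holiday, so no extension applies.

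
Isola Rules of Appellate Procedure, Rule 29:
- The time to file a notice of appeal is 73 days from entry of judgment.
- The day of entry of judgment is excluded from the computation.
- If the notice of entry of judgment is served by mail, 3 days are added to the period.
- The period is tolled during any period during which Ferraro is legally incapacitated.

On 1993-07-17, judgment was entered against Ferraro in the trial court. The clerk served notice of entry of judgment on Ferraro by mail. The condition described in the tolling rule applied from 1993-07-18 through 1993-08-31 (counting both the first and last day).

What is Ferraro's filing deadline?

73 days after 1993-07-17 is September 28, 1993.
Service was by mail, adding 3 days: September 28, 1993 + 3 days = October 1, 1993.
From July 18, 1993 through August 31, 1993 inclusive is 45 days; tolling adds 45 days: October 1, 1993 + 45 days = November 15, 1993.

November 15, 1993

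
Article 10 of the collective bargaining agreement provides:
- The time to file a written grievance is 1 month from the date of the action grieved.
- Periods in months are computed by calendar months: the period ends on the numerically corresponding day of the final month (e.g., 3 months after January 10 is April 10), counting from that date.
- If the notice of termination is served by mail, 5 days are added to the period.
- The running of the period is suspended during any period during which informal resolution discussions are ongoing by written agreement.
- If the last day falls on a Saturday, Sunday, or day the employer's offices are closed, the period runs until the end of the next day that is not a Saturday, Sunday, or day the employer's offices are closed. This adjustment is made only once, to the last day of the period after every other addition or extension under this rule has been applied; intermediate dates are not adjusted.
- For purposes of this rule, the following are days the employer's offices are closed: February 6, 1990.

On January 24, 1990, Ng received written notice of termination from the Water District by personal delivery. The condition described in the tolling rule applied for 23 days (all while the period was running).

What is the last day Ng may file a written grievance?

1 month after January 24, 1990 is February 24, 1990.
Service was not by mail, so no mail extension applies.
Tolling adds 23 days: February 24, 1990 + 23 days = March 19, 1990.
March 19, 1990 is a Monday and not a day the employer's offices are closed, so no extension applies.

March 19, 1990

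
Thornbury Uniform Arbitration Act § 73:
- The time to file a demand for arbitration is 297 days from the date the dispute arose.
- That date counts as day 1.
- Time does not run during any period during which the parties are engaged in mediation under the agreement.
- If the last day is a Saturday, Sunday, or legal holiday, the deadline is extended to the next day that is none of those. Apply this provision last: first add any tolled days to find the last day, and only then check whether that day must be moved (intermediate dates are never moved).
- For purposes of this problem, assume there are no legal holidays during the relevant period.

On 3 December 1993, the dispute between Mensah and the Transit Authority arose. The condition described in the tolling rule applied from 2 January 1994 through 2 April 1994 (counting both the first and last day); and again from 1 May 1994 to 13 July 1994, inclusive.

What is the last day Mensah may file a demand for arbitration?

Counting 3 December 1993 as day 1, day 297 is September 25, 1994.
From January 2, 1994 through April 2, 1994 inclusive is 91 days; tolling adds 91 days: September 25, 1994 + 91 days = December 25, 1994.
From May 1, 1994 through July 13, 1994 inclusive is 74 days; tolling adds 74 days: December 25, 1994 + 74 days = March 9, 1995.
March 9, 1995 is a Thursday and not a legal holiday, so no extension applies.

March 9, 1995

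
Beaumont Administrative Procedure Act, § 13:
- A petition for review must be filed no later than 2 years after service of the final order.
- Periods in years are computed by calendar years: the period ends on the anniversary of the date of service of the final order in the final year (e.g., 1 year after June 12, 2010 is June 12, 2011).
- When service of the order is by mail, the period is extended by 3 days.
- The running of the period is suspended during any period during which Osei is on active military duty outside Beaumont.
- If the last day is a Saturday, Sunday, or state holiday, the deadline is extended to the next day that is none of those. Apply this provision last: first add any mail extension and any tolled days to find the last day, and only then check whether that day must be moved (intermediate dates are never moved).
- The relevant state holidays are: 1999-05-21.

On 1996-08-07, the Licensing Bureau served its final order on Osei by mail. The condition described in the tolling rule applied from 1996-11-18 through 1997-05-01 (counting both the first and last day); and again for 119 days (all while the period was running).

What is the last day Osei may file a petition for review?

May 24, 1999

2 years after 1996-08-07 is August 7, 1998.
Service was by mail, adding 3 days: August 7, 1998 + 3 days = August 10, 1998.
From November 18, 1996 through May 1, 1997 inclusive is 165 days; tolling adds 165 days: August 10, 1998 + 165 days = January 22, 1999.
Tolling adds 119 days: January 22, 1999 + 119 days = May 21, 1999.
May 21, 1999 is a listed holiday; May 22, 1999 is Saturday; May 23, 1999 is Sunday. The next qualifying day is May 24, 1999.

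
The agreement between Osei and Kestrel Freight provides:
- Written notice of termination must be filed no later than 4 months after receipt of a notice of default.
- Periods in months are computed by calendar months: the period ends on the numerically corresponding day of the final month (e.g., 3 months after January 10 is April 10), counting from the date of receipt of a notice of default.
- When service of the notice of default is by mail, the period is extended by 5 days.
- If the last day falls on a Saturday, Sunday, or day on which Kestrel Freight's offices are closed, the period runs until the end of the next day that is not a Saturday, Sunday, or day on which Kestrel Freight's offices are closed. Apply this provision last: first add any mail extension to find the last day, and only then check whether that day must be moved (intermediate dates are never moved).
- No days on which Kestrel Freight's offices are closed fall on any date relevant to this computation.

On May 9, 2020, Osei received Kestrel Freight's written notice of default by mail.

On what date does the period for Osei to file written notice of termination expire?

September 14, 2020

4 months after May 9, 2020 is September 9, 2020.
Service was by mail, adding 5 days: September 9, 2020 + 5 days = September 14, 2020.
September 14, 2020 is a Monday and not a day on which Kestrel Freight's offices are closed, so no extension applies.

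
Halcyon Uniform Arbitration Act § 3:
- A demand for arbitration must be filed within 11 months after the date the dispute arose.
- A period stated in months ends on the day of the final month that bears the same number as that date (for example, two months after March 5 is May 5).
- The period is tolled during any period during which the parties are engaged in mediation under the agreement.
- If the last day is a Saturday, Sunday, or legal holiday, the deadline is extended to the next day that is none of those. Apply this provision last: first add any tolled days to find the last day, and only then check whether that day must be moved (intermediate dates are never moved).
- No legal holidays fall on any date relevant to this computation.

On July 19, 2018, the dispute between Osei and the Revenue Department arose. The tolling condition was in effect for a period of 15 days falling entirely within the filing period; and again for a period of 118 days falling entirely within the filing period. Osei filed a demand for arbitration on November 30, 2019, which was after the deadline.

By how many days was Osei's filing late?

11 months after July 19, 2018 is June 19, 2019.
Tolling adds 15 days: June 19, 2019 + 15 days = July 4, 2019.
Tolling adds 118 days: July 4, 2019 + 118 days = October 30, 2019.
October 30, 2019 is a Wednesday and not a legal holiday, so no extension applies.
The deadline is October 30, 2019; from October 30, 2019 to November 30, 2019 is 31 days.

31 days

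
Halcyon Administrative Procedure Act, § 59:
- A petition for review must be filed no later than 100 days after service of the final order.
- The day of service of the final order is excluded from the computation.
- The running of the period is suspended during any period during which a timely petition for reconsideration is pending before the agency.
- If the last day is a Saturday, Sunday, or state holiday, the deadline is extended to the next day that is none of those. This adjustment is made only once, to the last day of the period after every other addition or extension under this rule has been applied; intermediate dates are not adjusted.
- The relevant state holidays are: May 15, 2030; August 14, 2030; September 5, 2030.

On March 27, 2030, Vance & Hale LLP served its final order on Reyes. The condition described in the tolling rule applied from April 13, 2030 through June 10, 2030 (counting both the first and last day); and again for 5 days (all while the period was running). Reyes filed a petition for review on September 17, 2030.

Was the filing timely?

100 days after March 27, 2030 is July 5, 2030.
From April 13, 2030 through June 10, 2030 inclusive is 59 days; tolling adds 59 days: July 5, 2030 + 59 days = September 2, 2030.
Tolling adds 5 days: September 2, 2030 + 5 days = September 7, 2030.
September 7, 2030 is Saturday; September 8, 2030 is Sunday. The next qualifying day is September 9, 2030.
The deadline is September 9, 2030; the filing on September 17, 2030 is after that date.

No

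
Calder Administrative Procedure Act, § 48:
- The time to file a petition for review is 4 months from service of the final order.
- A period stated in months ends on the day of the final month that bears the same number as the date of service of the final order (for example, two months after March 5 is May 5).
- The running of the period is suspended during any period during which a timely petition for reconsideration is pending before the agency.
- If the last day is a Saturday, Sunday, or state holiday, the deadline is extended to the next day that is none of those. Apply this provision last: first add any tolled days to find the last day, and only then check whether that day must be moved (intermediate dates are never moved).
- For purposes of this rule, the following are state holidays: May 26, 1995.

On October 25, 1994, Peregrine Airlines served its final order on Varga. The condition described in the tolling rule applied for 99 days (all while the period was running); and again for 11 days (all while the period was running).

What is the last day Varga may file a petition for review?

June 15, 1995

4 months after October 25, 1994 is February 25, 1995.
Tolling adds 99 days: February 25, 1995 + 99 days = June 4, 1995.
Tolling adds 11 days: June 4, 1995 + 11 days = June 15, 1995.
June 15, 1995 is a Thursday and not a state holiday, so no extension applies.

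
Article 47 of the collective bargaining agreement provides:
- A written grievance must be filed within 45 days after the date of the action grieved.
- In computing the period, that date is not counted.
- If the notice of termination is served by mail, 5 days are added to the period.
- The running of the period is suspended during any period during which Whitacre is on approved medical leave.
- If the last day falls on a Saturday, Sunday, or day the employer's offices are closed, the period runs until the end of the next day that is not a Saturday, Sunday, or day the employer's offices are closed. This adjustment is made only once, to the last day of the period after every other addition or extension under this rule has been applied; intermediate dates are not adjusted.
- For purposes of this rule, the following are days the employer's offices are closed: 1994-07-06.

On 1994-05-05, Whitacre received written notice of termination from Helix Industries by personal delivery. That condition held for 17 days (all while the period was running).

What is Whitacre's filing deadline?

July 7, 1994

45 days after 1994-05-05 is June 19, 1994.
Service was not by mail, so no mail extension applies.
Tolling adds 17 days: June 19, 1994 + 17 days = July 6, 1994.
July 6, 1994 is a listed holiday. The next qualifying day is July 7, 1994.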